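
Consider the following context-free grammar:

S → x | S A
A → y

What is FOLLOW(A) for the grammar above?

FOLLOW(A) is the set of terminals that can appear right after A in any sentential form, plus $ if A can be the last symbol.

We compute FOLLOW(A) using the standard algorithm.
FOLLOW(S) starts with {$}.
FIRST(A) = {y}
FIRST(S) = {x}
FOLLOW(A) = {$, y}
FOLLOW(S) = {$, y}
Therefore, FOLLOW(A) = {$, y}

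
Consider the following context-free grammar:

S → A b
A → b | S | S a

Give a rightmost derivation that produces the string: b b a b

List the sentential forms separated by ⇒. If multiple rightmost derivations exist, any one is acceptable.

S ⇒ A b ⇒ S a b ⇒ A b a b ⇒ b b a b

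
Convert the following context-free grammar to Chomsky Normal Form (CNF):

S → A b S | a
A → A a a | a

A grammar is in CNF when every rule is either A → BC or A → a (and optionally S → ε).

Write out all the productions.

TB → b; S → a; TA → a; A → a; S → A X0; X0 → TB S; A → A X1; X1 → TA TA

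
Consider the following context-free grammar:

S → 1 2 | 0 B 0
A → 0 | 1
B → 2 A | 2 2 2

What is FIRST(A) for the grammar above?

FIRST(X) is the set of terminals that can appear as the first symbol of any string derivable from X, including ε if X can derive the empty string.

We compute FIRST(A) using the standard algorithm.
FIRST(A) = {0, 1}
FIRST(B) = {2}
FIRST(S) = {0, 1}
Therefore, FIRST(A) = {0, 1}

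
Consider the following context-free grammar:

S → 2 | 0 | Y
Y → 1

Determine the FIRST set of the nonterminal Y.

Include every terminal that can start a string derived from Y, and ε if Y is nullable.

We compute FIRST(Y) using the standard algorithm.
FIRST(S) = {0, 1, 2}
FIRST(Y) = {1}
Therefore, FIRST(Y) = {1}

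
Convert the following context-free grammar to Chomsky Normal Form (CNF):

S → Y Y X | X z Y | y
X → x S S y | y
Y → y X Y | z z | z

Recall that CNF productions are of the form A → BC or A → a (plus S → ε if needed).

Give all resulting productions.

TZ → z; S → y; TX → x; TY → y; X → y; Y → z; S → Y X0; X0 → Y X; S → X X1; X1 → TZ Y; X → TX X2; X2 → S X3; X3 → S TY; Y → TY X4; X4 → X Y; Y → TZ TZ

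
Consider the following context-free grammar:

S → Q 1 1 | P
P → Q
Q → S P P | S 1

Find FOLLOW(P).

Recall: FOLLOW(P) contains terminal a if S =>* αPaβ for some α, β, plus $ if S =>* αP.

We compute FOLLOW(P) using the standard algorithm.
FOLLOW(S) starts with {$}.
FIRST(P) = {}
FIRST(Q) = {}
FIRST(S) = {}
FOLLOW(P) = {$, 1}
FOLLOW(Q) = {$, 1}
FOLLOW(S) = {$, 1}
Therefore, FOLLOW(P) = {$, 1}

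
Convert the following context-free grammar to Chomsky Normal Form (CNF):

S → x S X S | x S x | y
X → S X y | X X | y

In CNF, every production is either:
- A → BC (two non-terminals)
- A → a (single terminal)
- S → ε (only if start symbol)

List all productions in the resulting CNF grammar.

TX → x; S → y; TY → y; X → y; S → TX X0; X0 → S X1; X1 → X S; S → TX X2; X2 → S TX; X → S X3; X3 → X TY; X → X X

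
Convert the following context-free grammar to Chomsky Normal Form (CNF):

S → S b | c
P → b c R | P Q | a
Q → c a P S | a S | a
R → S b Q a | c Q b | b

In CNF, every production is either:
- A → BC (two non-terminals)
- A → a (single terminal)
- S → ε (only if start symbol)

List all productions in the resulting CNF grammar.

TB → b; S → c; TC → c; P → a; TA → a; Q → a; R → b; S → S TB; P → TB X0; X0 → TC R; P → P Q; Q → TC X1; X1 → TA X2; X2 → P S; Q → TA S; R → S X3; X3 → TB X4; X4 → Q TA; R → TC X5; X5 → Q TB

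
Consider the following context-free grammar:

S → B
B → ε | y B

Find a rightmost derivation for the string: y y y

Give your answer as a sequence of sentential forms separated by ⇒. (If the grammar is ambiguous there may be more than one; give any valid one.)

S ⇒ B ⇒ y B ⇒ y y B ⇒ y y y B ⇒ y y y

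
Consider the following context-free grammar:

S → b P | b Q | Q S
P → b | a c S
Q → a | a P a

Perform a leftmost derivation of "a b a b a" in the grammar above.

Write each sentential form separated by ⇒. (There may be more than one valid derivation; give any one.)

S ⇒ Q S ⇒ a S ⇒ a b Q ⇒ a b a P a ⇒ a b a b a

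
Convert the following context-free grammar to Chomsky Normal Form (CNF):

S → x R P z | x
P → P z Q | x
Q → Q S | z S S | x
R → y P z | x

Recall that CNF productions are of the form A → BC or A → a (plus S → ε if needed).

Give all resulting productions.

TX → x; TZ → z; S → x; P → x; Q → x; TY → y; R → x; S → TX X0; X0 → R X1; X1 → P TZ; P → P X2; X2 → TZ Q; Q → Q S; Q → TZ X3; X3 → S S; R → TY X4; X4 → P TZ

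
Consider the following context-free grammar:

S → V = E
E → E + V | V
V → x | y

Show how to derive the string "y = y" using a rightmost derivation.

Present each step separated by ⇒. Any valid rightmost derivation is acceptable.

S ⇒ V = E ⇒ V = V ⇒ V = y ⇒ y = y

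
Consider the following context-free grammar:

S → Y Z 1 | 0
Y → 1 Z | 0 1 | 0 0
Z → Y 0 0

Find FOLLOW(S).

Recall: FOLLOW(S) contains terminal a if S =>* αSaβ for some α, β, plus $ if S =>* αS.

We compute FOLLOW(S) using the standard algorithm.
FOLLOW(S) starts with {$}.
FIRST(S) = {0, 1}
FIRST(Y) = {0, 1}
FIRST(Z) = {0, 1}
FOLLOW(S) = {$}
FOLLOW(Y) = {0, 1}
FOLLOW(Z) = {0, 1}
Therefore, FOLLOW(S) = {$}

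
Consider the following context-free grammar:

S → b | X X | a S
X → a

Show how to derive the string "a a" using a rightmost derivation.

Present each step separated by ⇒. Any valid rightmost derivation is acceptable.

S ⇒ X X ⇒ X a ⇒ a a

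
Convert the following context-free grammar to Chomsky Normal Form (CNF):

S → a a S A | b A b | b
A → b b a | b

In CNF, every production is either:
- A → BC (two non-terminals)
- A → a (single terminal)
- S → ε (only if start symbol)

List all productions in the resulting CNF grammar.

TA → a; TB → b; S → b; A → b; S → TA X0; X0 → TA X1; X1 → S A; S → TB X2; X2 → A TB; A → TB X3; X3 → TB TA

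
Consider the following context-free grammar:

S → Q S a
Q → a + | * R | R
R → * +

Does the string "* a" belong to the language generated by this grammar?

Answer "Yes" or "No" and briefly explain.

No - no valid derivation exists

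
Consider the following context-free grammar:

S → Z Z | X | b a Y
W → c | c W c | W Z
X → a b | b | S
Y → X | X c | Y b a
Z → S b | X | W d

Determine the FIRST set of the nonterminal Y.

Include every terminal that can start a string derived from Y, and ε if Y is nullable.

We compute FIRST(Y) using the standard algorithm.
FIRST(S) = {a, b, c}
FIRST(W) = {c}
FIRST(X) = {a, b, c}
FIRST(Y) = {a, b, c}
FIRST(Z) = {a, b, c}
Therefore, FIRST(Y) = {a, b, c}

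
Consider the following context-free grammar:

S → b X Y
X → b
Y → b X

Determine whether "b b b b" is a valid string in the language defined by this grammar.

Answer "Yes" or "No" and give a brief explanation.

Yes - a valid derivation exists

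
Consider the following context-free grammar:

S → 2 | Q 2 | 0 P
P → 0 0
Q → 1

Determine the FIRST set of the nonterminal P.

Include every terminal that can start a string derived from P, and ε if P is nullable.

We compute FIRST(P) using the standard algorithm.
FIRST(P) = {0}
FIRST(Q) = {1}
FIRST(S) = {0, 1, 2}
Therefore, FIRST(P) = {0}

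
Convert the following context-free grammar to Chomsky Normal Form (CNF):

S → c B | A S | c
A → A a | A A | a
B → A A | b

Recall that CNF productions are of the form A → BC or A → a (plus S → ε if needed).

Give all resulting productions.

TC → c; S → c; TA → a; A → a; B → b; S → TC B; S → A S; A → A TA; A → A A; B → A A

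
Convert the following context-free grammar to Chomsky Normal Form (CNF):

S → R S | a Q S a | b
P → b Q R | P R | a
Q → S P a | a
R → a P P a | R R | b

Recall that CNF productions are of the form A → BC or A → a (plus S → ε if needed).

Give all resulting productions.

TA → a; S → b; TB → b; P → a; Q → a; R → b; S → R S; S → TA X0; X0 → Q X1; X1 → S TA; P → TB X2; X2 → Q R; P → P R; Q → S X3; X3 → P TA; R → TA X4; X4 → P X5; X5 → P TA; R → R R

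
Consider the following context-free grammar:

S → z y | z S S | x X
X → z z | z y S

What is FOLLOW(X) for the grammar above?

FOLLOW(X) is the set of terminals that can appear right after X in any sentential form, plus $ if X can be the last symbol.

We compute FOLLOW(X) using the standard algorithm.
FOLLOW(S) starts with {$}.
FIRST(S) = {x, z}
FIRST(X) = {z}
FOLLOW(S) = {$, x, z}
FOLLOW(X) = {$, x, z}
Therefore, FOLLOW(X) = {$, x, z}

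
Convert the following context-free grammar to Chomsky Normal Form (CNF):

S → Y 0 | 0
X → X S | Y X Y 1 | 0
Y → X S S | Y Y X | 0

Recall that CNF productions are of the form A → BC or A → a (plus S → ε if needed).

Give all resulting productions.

T0 → 0; S → 0; T1 → 1; X → 0; Y → 0; S → Y T0; X → X S; X → Y X0; X0 → X X1; X1 → Y T1; Y → X X2; X2 → S S; Y → Y X3; X3 → Y X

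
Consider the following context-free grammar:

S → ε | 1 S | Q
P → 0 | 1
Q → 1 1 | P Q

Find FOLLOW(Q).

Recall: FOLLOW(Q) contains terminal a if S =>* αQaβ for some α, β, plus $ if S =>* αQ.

We compute FOLLOW(Q) using the standard algorithm.
FOLLOW(S) starts with {$}.
FIRST(P) = {0, 1}
FIRST(Q) = {0, 1}
FIRST(S) = {0, 1, ε}
FOLLOW(P) = {0, 1}
FOLLOW(Q) = {$}
FOLLOW(S) = {$}
Therefore, FOLLOW(Q) = {$}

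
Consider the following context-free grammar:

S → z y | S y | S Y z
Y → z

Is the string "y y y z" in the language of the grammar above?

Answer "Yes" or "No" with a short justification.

No - no valid derivation exists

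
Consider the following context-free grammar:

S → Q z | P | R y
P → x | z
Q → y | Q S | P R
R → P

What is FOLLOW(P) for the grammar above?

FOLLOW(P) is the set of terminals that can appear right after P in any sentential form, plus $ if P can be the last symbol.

We compute FOLLOW(P) using the standard algorithm.
FOLLOW(S) starts with {$}.
FIRST(P) = {x, z}
FIRST(Q) = {x, y, z}
FIRST(R) = {x, z}
FIRST(S) = {x, y, z}
FOLLOW(P) = {$, x, y, z}
FOLLOW(Q) = {x, y, z}
FOLLOW(R) = {x, y, z}
FOLLOW(S) = {$, x, y, z}
Therefore, FOLLOW(P) = {$, x, y, z}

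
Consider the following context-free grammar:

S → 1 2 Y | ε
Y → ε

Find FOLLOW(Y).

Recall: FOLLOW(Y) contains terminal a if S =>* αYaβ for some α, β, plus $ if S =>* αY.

We compute FOLLOW(Y) using the standard algorithm.
FOLLOW(S) starts with {$}.
FIRST(S) = {1, ε}
FIRST(Y) = {ε}
FOLLOW(S) = {$}
FOLLOW(Y) = {$}
Therefore, FOLLOW(Y) = {$}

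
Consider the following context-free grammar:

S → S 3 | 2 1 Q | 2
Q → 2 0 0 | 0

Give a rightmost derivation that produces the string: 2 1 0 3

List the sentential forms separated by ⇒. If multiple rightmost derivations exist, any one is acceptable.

S ⇒ S 3 ⇒ 2 1 Q 3 ⇒ 2 1 0 3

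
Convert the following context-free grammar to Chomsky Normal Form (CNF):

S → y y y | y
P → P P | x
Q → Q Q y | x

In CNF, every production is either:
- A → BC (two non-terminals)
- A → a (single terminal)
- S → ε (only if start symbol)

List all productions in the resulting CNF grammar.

TY → y; S → y; P → x; Q → x; S → TY X0; X0 → TY TY; P → P P; Q → Q X1; X1 → Q TY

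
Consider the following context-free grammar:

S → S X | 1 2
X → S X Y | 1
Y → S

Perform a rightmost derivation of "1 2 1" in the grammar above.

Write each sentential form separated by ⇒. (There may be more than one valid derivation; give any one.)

S ⇒ S X ⇒ S 1 ⇒ 1 2 1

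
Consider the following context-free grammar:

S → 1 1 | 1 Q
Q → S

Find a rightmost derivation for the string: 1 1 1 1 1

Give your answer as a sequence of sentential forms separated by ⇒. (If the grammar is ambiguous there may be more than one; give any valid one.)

S ⇒ 1 Q ⇒ 1 S ⇒ 1 1 Q ⇒ 1 1 S ⇒ 1 1 1 Q ⇒ 1 1 1 S ⇒ 1 1 1 1 1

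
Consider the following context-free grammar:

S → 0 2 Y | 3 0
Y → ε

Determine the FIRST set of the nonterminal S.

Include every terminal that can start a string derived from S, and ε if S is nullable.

We compute FIRST(S) using the standard algorithm.
FIRST(S) = {0, 3}
FIRST(Y) = {ε}
Therefore, FIRST(S) = {0, 3}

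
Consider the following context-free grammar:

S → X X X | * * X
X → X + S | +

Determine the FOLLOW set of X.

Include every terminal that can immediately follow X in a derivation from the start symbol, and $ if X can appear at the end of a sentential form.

We compute FOLLOW(X) using the standard algorithm.
FOLLOW(S) starts with {$}.
FIRST(S) = {*, +}
FIRST(X) = {+}
FOLLOW(S) = {$, +}
FOLLOW(X) = {$, +}
Therefore, FOLLOW(X) = {$, +}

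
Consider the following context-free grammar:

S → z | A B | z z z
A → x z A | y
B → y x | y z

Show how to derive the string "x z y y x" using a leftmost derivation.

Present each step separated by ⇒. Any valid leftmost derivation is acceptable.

S ⇒ A B ⇒ x z A B ⇒ x z y B ⇒ x z y y x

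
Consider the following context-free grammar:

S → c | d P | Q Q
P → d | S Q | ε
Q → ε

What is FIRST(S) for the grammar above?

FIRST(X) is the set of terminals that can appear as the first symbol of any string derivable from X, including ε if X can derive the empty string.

We compute FIRST(S) using the standard algorithm.
FIRST(P) = {c, d, ε}
FIRST(Q) = {ε}
FIRST(S) = {c, d, ε}
Therefore, FIRST(S) = {c, d, ε}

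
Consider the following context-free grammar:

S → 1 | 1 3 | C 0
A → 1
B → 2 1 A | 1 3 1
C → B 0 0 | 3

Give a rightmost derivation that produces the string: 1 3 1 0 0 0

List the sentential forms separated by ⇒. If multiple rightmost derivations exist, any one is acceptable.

S ⇒ C 0 ⇒ B 0 0 0 ⇒ 1 3 1 0 0 0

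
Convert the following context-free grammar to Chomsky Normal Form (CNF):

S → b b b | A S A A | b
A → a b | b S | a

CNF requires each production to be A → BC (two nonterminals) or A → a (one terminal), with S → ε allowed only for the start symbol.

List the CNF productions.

TB → b; S → b; TA → a; A → a; S → TB X0; X0 → TB TB; S → A X1; X1 → S X2; X2 → A A; A → TA TB; A → TB S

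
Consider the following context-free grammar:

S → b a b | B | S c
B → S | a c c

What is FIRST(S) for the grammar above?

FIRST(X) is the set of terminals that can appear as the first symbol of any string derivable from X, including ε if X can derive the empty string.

We compute FIRST(S) using the standard algorithm.
FIRST(B) = {a, b}
FIRST(S) = {a, b}
Therefore, FIRST(S) = {a, b}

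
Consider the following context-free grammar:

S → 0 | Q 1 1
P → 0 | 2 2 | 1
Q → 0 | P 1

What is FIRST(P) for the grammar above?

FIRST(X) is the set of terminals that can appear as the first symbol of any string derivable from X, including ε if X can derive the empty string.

We compute FIRST(P) using the standard algorithm.
FIRST(P) = {0, 1, 2}
FIRST(Q) = {0, 1, 2}
FIRST(S) = {0, 1, 2}
Therefore, FIRST(P) = {0, 1, 2}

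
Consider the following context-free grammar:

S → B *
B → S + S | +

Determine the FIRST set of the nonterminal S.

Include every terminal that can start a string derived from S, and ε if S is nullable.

We compute FIRST(S) using the standard algorithm.
FIRST(B) = {+}
FIRST(S) = {+}
Therefore, FIRST(S) = {+}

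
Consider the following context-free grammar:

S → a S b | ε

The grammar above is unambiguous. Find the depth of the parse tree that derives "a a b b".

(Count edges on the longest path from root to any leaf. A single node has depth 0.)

3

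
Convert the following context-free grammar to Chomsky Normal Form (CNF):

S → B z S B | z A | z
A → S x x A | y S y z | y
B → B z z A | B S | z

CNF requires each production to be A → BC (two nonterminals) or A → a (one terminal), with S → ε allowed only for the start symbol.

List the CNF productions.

TZ → z; S → z; TX → x; TY → y; A → y; B → z; S → B X0; X0 → TZ X1; X1 → S B; S → TZ A; A → S X2; X2 → TX X3; X3 → TX A; A → TY X4; X4 → S X5; X5 → TY TZ; B → B X6; X6 → TZ X7; X7 → TZ A; B → B S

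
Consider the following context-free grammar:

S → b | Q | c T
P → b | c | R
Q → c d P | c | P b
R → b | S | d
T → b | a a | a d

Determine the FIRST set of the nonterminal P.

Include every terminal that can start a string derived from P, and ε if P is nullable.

We compute FIRST(P) using the standard algorithm.
FIRST(P) = {b, c, d}
FIRST(Q) = {b, c, d}
FIRST(R) = {b, c, d}
FIRST(S) = {b, c, d}
FIRST(T) = {a, b}
Therefore, FIRST(P) = {b, c, d}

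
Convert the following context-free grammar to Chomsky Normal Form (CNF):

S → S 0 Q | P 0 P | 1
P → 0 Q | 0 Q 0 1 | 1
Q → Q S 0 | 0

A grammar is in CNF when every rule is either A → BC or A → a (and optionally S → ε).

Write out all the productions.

T0 → 0; S → 1; T1 → 1; P → 1; Q → 0; S → S X0; X0 → T0 Q; S → P X1; X1 → T0 P; P → T0 Q; P → T0 X2; X2 → Q X3; X3 → T0 T1; Q → Q X4; X4 → S T0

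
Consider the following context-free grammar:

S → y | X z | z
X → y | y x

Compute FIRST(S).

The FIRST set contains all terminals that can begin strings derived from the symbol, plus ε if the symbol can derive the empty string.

We compute FIRST(S) using the standard algorithm.
FIRST(S) = {y, z}
FIRST(X) = {y}
Therefore, FIRST(S) = {y, z}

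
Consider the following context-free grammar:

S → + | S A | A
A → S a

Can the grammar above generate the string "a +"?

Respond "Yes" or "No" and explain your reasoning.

No - no valid derivation exists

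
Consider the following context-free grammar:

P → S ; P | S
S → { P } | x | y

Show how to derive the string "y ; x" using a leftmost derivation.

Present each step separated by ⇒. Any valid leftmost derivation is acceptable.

P ⇒ S ; P ⇒ y ; P ⇒ y ; S ⇒ y ; x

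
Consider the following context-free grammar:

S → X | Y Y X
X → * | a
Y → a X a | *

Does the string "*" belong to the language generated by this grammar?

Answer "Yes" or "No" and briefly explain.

Yes - a valid derivation exists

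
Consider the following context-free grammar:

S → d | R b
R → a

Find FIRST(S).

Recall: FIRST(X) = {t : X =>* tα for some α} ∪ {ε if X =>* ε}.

We compute FIRST(S) using the standard algorithm.
FIRST(R) = {a}
FIRST(S) = {a, d}
Therefore, FIRST(S) = {a, d}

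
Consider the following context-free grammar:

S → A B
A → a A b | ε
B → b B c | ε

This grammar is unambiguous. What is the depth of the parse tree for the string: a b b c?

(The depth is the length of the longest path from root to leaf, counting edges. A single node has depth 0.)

3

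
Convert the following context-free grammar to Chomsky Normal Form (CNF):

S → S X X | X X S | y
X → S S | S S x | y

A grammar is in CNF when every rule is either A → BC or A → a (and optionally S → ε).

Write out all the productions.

S → y; TX → x; X → y; S → S X0; X0 → X X; S → X X1; X1 → X S; X → S S; X → S X2; X2 → S TX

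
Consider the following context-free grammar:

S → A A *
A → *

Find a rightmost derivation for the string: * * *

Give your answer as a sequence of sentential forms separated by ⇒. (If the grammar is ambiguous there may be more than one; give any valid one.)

S ⇒ A A * ⇒ A * * ⇒ * * *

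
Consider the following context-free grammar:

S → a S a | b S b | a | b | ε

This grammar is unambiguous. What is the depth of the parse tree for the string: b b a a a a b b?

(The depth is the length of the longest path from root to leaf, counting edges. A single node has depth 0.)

5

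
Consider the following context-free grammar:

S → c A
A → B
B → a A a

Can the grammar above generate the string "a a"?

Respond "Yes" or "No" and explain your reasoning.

No - no valid derivation exists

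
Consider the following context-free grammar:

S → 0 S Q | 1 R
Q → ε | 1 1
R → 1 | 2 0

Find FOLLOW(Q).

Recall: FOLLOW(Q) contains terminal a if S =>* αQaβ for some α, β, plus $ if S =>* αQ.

We compute FOLLOW(Q) using the standard algorithm.
FOLLOW(S) starts with {$}.
FIRST(Q) = {1, ε}
FIRST(R) = {1, 2}
FIRST(S) = {0, 1}
FOLLOW(Q) = {$, 1}
FOLLOW(R) = {$, 1}
FOLLOW(S) = {$, 1}
Therefore, FOLLOW(Q) = {$, 1}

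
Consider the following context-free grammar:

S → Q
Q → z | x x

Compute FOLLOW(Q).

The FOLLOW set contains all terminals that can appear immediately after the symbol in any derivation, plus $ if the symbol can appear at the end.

We compute FOLLOW(Q) using the standard algorithm.
FOLLOW(S) starts with {$}.
FIRST(Q) = {x, z}
FIRST(S) = {x, z}
FOLLOW(Q) = {$}
FOLLOW(S) = {$}
Therefore, FOLLOW(Q) = {$}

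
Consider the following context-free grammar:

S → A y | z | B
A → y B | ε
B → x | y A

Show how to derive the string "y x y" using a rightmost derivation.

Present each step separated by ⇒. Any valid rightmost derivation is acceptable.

S ⇒ A y ⇒ y B y ⇒ y x y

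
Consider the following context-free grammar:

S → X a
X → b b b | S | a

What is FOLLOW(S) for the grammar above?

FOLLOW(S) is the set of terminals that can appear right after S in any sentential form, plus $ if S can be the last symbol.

We compute FOLLOW(S) using the standard algorithm.
FOLLOW(S) starts with {$}.
FIRST(S) = {a, b}
FIRST(X) = {a, b}
FOLLOW(S) = {$, a}
FOLLOW(X) = {a}
Therefore, FOLLOW(S) = {$, a}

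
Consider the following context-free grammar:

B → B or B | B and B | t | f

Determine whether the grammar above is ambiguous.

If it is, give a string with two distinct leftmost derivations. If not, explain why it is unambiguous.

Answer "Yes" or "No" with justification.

Yes - the string 't or f and f and f' has two distinct leftmost derivations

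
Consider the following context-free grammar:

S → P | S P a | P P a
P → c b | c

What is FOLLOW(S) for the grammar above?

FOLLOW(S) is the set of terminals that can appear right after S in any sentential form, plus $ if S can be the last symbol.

We compute FOLLOW(S) using the standard algorithm.
FOLLOW(S) starts with {$}.
FIRST(P) = {c}
FIRST(S) = {c}
FOLLOW(P) = {$, a, c}
FOLLOW(S) = {$, c}
Therefore, FOLLOW(S) = {$, c}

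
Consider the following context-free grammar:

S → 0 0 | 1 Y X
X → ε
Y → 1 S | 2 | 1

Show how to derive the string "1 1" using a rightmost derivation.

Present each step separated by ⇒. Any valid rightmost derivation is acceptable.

S ⇒ 1 Y X ⇒ 1 Y ⇒ 1 1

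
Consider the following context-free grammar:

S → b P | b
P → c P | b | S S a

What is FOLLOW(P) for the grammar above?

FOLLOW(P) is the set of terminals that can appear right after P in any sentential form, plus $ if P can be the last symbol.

We compute FOLLOW(P) using the standard algorithm.
FOLLOW(S) starts with {$}.
FIRST(P) = {b, c}
FIRST(S) = {b}
FOLLOW(P) = {$, a, b}
FOLLOW(S) = {$, a, b}
Therefore, FOLLOW(P) = {$, a, b}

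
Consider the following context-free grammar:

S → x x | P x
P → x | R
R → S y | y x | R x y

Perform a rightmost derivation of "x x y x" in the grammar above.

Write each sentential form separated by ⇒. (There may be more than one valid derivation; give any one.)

S ⇒ P x ⇒ R x ⇒ S y x ⇒ x x y x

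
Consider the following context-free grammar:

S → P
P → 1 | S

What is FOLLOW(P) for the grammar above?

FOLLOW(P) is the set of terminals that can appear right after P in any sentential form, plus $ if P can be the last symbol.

We compute FOLLOW(P) using the standard algorithm.
FOLLOW(S) starts with {$}.
FIRST(P) = {1}
FIRST(S) = {1}
FOLLOW(P) = {$}
FOLLOW(S) = {$}
Therefore, FOLLOW(P) = {$}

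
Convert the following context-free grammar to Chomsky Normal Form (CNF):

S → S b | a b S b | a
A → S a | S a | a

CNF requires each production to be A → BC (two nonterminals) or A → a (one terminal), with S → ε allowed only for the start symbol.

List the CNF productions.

TB → b; TA → a; S → a; A → a; S → S TB; S → TA X0; X0 → TB X1; X1 → S TB; A → S TA; A → S TA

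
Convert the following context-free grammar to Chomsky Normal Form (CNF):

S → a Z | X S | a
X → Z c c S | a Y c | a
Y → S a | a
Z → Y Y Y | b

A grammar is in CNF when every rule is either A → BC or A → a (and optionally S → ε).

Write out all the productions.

TA → a; S → a; TC → c; X → a; Y → a; Z → b; S → TA Z; S → X S; X → Z X0; X0 → TC X1; X1 → TC S; X → TA X2; X2 → Y TC; Y → S TA; Z → Y X3; X3 → Y Y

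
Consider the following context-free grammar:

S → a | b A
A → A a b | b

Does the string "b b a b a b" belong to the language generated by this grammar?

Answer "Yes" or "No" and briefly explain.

Yes - a valid derivation exists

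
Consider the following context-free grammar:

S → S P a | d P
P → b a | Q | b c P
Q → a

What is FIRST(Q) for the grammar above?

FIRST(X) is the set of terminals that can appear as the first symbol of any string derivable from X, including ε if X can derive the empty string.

We compute FIRST(Q) using the standard algorithm.
FIRST(P) = {a, b}
FIRST(Q) = {a}
FIRST(S) = {d}
Therefore, FIRST(Q) = {a}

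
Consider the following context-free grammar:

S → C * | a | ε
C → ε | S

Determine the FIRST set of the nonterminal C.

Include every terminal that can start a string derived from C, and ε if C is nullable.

We compute FIRST(C) using the standard algorithm.
FIRST(C) = {*, a, ε}
FIRST(S) = {*, a, ε}
Therefore, FIRST(C) = {*, a, ε}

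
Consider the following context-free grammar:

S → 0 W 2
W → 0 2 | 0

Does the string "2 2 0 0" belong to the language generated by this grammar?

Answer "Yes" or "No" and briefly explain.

No - no valid derivation exists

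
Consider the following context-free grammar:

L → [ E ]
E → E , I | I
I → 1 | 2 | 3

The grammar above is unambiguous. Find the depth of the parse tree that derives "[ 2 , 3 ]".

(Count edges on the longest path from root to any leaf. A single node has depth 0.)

4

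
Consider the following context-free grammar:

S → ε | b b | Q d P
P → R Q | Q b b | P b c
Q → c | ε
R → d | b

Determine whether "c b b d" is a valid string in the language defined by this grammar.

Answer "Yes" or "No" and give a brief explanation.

No - no valid derivation exists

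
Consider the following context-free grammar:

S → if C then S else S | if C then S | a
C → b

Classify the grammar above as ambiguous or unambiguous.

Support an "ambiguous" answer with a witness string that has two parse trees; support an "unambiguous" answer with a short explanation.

Ambiguous - the string 'if b then a else if b then if b then a else a' has two distinct parse trees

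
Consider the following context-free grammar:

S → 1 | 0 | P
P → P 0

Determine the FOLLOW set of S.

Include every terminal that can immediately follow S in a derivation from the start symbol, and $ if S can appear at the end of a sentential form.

We compute FOLLOW(S) using the standard algorithm.
FOLLOW(S) starts with {$}.
FIRST(P) = {}
FIRST(S) = {0, 1}
FOLLOW(P) = {$, 0}
FOLLOW(S) = {$}
Therefore, FOLLOW(S) = {$}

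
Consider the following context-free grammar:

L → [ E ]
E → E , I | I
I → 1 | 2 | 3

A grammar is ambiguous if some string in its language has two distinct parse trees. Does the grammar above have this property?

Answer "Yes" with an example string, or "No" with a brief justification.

No - the grammar is unambiguous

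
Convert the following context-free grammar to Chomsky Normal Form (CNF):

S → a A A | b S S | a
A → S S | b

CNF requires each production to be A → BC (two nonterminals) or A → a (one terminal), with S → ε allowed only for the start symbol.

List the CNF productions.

TA → a; TB → b; S → a; A → b; S → TA X0; X0 → A A; S → TB X1; X1 → S S; A → S S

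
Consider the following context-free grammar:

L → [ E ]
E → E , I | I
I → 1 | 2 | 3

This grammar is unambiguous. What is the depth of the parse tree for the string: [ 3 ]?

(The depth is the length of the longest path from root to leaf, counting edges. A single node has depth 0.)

3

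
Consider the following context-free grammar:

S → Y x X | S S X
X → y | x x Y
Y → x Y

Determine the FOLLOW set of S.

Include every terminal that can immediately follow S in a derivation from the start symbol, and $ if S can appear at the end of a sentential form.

We compute FOLLOW(S) using the standard algorithm.
FOLLOW(S) starts with {$}.
FIRST(S) = {x}
FIRST(X) = {x, y}
FIRST(Y) = {x}
FOLLOW(S) = {$, x, y}
FOLLOW(X) = {$, x, y}
FOLLOW(Y) = {$, x, y}
Therefore, FOLLOW(S) = {$, x, y}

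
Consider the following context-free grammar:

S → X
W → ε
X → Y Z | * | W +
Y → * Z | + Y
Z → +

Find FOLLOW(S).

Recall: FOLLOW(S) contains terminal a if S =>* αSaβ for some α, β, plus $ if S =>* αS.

We compute FOLLOW(S) using the standard algorithm.
FOLLOW(S) starts with {$}.
FIRST(S) = {*, +}
FIRST(W) = {ε}
FIRST(X) = {*, +}
FIRST(Y) = {*, +}
FIRST(Z) = {+}
FOLLOW(S) = {$}
FOLLOW(W) = {+}
FOLLOW(X) = {$}
FOLLOW(Y) = {+}
FOLLOW(Z) = {$, +}
Therefore, FOLLOW(S) = {$}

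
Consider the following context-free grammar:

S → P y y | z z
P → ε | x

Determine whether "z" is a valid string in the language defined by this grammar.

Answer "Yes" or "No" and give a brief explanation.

No - no valid derivation exists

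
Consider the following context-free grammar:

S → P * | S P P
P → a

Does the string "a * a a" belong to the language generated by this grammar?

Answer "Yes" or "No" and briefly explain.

Yes - a valid derivation exists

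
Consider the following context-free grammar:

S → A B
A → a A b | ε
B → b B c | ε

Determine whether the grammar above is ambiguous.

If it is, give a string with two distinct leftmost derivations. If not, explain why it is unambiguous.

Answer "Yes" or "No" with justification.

No - the grammar is unambiguous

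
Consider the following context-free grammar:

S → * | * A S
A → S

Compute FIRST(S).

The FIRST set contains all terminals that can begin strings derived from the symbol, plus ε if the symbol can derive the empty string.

We compute FIRST(S) using the standard algorithm.
FIRST(A) = {*}
FIRST(S) = {*}
Therefore, FIRST(S) = {*}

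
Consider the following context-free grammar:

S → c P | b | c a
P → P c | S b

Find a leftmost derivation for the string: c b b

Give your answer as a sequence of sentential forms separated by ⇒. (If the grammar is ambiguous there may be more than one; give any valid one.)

S ⇒ c P ⇒ c S b ⇒ c b b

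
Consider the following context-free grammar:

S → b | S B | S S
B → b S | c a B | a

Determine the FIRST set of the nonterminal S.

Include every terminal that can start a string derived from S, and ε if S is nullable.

We compute FIRST(S) using the standard algorithm.
FIRST(B) = {a, b, c}
FIRST(S) = {b}
Therefore, FIRST(S) = {b}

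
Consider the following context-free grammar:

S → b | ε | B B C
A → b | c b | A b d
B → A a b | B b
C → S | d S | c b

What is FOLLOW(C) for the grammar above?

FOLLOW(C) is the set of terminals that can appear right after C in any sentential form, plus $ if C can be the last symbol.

We compute FOLLOW(C) using the standard algorithm.
FOLLOW(S) starts with {$}.
FIRST(A) = {b, c}
FIRST(B) = {b, c}
FIRST(C) = {b, c, d, ε}
FIRST(S) = {b, c, ε}
FOLLOW(A) = {a, b}
FOLLOW(B) = {$, b, c, d}
FOLLOW(C) = {$}
FOLLOW(S) = {$}
Therefore, FOLLOW(C) = {$}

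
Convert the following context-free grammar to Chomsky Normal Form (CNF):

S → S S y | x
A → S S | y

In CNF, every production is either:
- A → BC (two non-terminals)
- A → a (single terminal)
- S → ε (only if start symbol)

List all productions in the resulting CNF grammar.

TY → y; S → x; A → y; S → S X0; X0 → S TY; A → S S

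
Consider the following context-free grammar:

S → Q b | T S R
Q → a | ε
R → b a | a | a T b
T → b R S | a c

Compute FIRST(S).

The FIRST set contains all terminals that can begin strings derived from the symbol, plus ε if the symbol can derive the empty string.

We compute FIRST(S) using the standard algorithm.
FIRST(Q) = {a, ε}
FIRST(R) = {a, b}
FIRST(S) = {a, b}
FIRST(T) = {a, b}
Therefore, FIRST(S) = {a, b}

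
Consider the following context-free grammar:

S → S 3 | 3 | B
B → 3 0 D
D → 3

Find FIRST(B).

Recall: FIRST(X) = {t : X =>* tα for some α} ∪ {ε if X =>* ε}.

We compute FIRST(B) using the standard algorithm.
FIRST(B) = {3}
FIRST(D) = {3}
FIRST(S) = {3}
Therefore, FIRST(B) = {3}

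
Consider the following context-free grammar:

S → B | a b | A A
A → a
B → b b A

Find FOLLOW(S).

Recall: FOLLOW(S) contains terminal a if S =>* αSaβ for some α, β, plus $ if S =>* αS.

We compute FOLLOW(S) using the standard algorithm.
FOLLOW(S) starts with {$}.
FIRST(A) = {a}
FIRST(B) = {b}
FIRST(S) = {a, b}
FOLLOW(A) = {$, a}
FOLLOW(B) = {$}
FOLLOW(S) = {$}
Therefore, FOLLOW(S) = {$}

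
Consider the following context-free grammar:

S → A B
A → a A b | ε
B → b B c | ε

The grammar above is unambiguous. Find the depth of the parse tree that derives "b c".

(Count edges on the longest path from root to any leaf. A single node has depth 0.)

3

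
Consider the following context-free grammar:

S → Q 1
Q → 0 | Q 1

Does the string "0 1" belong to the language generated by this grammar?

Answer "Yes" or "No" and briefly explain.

Yes - a valid derivation exists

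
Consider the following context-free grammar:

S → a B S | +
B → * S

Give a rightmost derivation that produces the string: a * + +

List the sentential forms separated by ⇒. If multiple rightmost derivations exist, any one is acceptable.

S ⇒ a B S ⇒ a B + ⇒ a * S + ⇒ a * + +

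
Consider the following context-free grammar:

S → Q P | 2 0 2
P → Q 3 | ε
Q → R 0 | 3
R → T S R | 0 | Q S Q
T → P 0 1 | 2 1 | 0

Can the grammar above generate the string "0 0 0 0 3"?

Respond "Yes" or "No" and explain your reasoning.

Yes - a valid derivation exists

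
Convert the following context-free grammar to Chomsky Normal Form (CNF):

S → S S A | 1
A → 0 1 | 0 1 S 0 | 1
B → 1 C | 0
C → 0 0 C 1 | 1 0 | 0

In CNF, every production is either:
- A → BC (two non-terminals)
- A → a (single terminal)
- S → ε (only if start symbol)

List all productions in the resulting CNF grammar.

S → 1; T0 → 0; T1 → 1; A → 1; B → 0; C → 0; S → S X0; X0 → S A; A → T0 T1; A → T0 X1; X1 → T1 X2; X2 → S T0; B → T1 C; C → T0 X3; X3 → T0 X4; X4 → C T1; C → T1 T0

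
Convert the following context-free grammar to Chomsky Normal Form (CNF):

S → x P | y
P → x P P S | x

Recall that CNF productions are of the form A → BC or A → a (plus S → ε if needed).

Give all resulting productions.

TX → x; S → y; P → x; S → TX P; P → TX X0; X0 → P X1; X1 → P S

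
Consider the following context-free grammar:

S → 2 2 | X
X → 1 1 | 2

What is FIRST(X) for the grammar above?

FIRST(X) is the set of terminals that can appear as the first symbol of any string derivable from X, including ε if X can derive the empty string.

We compute FIRST(X) using the standard algorithm.
FIRST(S) = {1, 2}
FIRST(X) = {1, 2}
Therefore, FIRST(X) = {1, 2}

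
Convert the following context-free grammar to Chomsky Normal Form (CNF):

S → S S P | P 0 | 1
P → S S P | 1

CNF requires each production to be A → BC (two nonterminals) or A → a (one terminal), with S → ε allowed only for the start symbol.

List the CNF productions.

T0 → 0; S → 1; P → 1; S → S X0; X0 → S P; S → P T0; P → S X1; X1 → S P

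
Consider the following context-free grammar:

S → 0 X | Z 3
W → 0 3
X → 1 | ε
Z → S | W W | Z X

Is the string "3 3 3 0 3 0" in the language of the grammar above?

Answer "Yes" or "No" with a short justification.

No - no valid derivation exists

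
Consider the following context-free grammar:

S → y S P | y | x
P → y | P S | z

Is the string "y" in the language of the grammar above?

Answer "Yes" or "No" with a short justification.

Yes - a valid derivation exists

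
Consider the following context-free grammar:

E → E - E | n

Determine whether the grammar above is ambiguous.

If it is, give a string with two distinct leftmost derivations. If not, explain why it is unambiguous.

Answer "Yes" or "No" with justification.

Yes - the string 'n - n - n - n' has two distinct leftmost derivations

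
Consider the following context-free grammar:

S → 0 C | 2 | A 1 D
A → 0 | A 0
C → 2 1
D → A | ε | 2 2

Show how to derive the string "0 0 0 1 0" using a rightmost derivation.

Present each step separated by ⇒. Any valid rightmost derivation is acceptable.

S ⇒ A 1 D ⇒ A 1 A ⇒ A 1 0 ⇒ A 0 1 0 ⇒ A 0 0 1 0 ⇒ 0 0 0 1 0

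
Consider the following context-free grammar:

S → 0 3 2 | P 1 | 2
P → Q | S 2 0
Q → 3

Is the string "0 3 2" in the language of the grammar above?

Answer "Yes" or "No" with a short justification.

Yes - a valid derivation exists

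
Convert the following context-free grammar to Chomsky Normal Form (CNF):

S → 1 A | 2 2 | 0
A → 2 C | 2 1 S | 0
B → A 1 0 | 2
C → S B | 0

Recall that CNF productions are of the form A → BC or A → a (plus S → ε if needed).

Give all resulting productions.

T1 → 1; T2 → 2; S → 0; A → 0; T0 → 0; B → 2; C → 0; S → T1 A; S → T2 T2; A → T2 C; A → T2 X0; X0 → T1 S; B → A X1; X1 → T1 T0; C → S B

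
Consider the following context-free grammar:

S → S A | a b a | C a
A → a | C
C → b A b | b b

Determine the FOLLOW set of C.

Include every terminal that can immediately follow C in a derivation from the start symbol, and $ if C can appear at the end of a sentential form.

We compute FOLLOW(C) using the standard algorithm.
FOLLOW(S) starts with {$}.
FIRST(A) = {a, b}
FIRST(C) = {b}
FIRST(S) = {a, b}
FOLLOW(A) = {$, a, b}
FOLLOW(C) = {$, a, b}
FOLLOW(S) = {$, a, b}
Therefore, FOLLOW(C) = {$, a, b}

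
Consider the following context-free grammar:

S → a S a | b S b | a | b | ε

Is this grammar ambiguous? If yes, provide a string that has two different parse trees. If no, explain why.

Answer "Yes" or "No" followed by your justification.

No - the grammar is unambiguous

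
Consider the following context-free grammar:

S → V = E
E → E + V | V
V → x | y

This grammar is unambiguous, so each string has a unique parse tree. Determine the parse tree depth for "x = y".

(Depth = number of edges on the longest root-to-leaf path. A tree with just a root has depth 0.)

3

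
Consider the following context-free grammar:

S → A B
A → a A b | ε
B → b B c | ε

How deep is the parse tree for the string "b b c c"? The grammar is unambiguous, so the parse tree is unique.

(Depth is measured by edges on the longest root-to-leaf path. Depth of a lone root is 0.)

4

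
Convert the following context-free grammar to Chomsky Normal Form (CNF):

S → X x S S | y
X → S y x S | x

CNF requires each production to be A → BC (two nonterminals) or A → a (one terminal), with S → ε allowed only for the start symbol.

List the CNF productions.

TX → x; S → y; TY → y; X → x; S → X X0; X0 → TX X1; X1 → S S; X → S X2; X2 → TY X3; X3 → TX S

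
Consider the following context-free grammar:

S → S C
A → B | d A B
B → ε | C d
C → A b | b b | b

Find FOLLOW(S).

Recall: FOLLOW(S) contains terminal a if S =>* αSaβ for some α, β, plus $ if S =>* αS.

We compute FOLLOW(S) using the standard algorithm.
FOLLOW(S) starts with {$}.
FIRST(A) = {b, d, ε}
FIRST(B) = {b, d, ε}
FIRST(C) = {b, d}
FIRST(S) = {}
FOLLOW(A) = {b, d}
FOLLOW(B) = {b, d}
FOLLOW(C) = {$, b, d}
FOLLOW(S) = {$, b, d}
Therefore, FOLLOW(S) = {$, b, d}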